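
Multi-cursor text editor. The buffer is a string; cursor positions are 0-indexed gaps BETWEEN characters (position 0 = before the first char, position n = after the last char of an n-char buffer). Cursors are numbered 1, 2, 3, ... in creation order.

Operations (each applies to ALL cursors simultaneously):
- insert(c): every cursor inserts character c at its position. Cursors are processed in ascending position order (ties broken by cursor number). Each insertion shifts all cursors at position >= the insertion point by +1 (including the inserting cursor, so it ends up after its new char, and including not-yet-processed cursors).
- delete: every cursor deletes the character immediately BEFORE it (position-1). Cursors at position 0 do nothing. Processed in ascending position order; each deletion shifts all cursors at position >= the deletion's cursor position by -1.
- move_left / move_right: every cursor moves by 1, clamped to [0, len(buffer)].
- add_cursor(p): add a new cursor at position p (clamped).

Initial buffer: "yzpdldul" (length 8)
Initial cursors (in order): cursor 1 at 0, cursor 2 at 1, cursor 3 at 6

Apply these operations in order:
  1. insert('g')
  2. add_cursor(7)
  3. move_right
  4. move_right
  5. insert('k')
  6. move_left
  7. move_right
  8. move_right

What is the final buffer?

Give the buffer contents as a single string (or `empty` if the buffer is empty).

Answer: gygkzpkdldgkulk

Derivation:
After op 1 (insert('g')): buffer="gygzpdldgul" (len 11), cursors c1@1 c2@3 c3@9, authorship 1.2.....3..
After op 2 (add_cursor(7)): buffer="gygzpdldgul" (len 11), cursors c1@1 c2@3 c4@7 c3@9, authorship 1.2.....3..
After op 3 (move_right): buffer="gygzpdldgul" (len 11), cursors c1@2 c2@4 c4@8 c3@10, authorship 1.2.....3..
After op 4 (move_right): buffer="gygzpdldgul" (len 11), cursors c1@3 c2@5 c4@9 c3@11, authorship 1.2.....3..
After op 5 (insert('k')): buffer="gygkzpkdldgkulk" (len 15), cursors c1@4 c2@7 c4@12 c3@15, authorship 1.21..2...34..3
After op 6 (move_left): buffer="gygkzpkdldgkulk" (len 15), cursors c1@3 c2@6 c4@11 c3@14, authorship 1.21..2...34..3
After op 7 (move_right): buffer="gygkzpkdldgkulk" (len 15), cursors c1@4 c2@7 c4@12 c3@15, authorship 1.21..2...34..3
After op 8 (move_right): buffer="gygkzpkdldgkulk" (len 15), cursors c1@5 c2@8 c4@13 c3@15, authorship 1.21..2...34..3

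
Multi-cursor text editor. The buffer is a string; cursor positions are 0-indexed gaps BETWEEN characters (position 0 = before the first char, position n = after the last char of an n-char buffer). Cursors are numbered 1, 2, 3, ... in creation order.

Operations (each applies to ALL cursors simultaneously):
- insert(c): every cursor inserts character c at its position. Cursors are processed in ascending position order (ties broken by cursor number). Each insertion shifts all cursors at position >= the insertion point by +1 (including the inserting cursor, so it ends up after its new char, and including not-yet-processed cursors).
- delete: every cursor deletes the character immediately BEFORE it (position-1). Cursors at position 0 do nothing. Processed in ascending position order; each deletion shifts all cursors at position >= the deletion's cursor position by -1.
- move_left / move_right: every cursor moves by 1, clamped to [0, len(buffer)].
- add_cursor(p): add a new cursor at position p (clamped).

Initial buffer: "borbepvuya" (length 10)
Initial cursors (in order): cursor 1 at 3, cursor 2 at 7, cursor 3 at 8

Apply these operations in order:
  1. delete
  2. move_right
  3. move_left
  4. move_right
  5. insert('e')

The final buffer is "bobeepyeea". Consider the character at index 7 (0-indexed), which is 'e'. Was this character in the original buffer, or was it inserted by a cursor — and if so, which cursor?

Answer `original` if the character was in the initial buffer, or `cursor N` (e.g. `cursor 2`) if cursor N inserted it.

After op 1 (delete): buffer="bobepya" (len 7), cursors c1@2 c2@5 c3@5, authorship .......
After op 2 (move_right): buffer="bobepya" (len 7), cursors c1@3 c2@6 c3@6, authorship .......
After op 3 (move_left): buffer="bobepya" (len 7), cursors c1@2 c2@5 c3@5, authorship .......
After op 4 (move_right): buffer="bobepya" (len 7), cursors c1@3 c2@6 c3@6, authorship .......
After op 5 (insert('e')): buffer="bobeepyeea" (len 10), cursors c1@4 c2@9 c3@9, authorship ...1...23.
Authorship (.=original, N=cursor N): . . . 1 . . . 2 3 .
Index 7: author = 2

Answer: cursor 2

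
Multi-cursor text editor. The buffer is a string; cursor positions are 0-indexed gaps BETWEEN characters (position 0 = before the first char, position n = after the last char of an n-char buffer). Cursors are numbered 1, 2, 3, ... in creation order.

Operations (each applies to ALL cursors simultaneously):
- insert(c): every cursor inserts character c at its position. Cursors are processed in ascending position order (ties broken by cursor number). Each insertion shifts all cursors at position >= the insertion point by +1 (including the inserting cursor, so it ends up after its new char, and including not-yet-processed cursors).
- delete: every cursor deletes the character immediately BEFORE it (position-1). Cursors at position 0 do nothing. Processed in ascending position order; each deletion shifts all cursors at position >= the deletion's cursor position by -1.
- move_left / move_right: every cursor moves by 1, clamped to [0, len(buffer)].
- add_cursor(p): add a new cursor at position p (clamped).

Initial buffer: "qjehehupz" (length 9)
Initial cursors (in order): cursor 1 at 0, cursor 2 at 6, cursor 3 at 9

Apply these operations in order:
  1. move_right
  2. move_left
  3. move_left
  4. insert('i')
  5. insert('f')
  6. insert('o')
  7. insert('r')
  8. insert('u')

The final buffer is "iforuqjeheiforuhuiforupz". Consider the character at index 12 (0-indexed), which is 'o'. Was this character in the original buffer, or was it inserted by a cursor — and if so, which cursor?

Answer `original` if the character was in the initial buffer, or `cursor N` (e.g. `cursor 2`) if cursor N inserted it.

After op 1 (move_right): buffer="qjehehupz" (len 9), cursors c1@1 c2@7 c3@9, authorship .........
After op 2 (move_left): buffer="qjehehupz" (len 9), cursors c1@0 c2@6 c3@8, authorship .........
After op 3 (move_left): buffer="qjehehupz" (len 9), cursors c1@0 c2@5 c3@7, authorship .........
After op 4 (insert('i')): buffer="iqjeheihuipz" (len 12), cursors c1@1 c2@7 c3@10, authorship 1.....2..3..
After op 5 (insert('f')): buffer="ifqjeheifhuifpz" (len 15), cursors c1@2 c2@9 c3@13, authorship 11.....22..33..
After op 6 (insert('o')): buffer="ifoqjeheifohuifopz" (len 18), cursors c1@3 c2@11 c3@16, authorship 111.....222..333..
After op 7 (insert('r')): buffer="iforqjeheiforhuiforpz" (len 21), cursors c1@4 c2@13 c3@19, authorship 1111.....2222..3333..
After op 8 (insert('u')): buffer="iforuqjeheiforuhuiforupz" (len 24), cursors c1@5 c2@15 c3@22, authorship 11111.....22222..33333..
Authorship (.=original, N=cursor N): 1 1 1 1 1 . . . . . 2 2 2 2 2 . . 3 3 3 3 3 . .
Index 12: author = 2

Answer: cursor 2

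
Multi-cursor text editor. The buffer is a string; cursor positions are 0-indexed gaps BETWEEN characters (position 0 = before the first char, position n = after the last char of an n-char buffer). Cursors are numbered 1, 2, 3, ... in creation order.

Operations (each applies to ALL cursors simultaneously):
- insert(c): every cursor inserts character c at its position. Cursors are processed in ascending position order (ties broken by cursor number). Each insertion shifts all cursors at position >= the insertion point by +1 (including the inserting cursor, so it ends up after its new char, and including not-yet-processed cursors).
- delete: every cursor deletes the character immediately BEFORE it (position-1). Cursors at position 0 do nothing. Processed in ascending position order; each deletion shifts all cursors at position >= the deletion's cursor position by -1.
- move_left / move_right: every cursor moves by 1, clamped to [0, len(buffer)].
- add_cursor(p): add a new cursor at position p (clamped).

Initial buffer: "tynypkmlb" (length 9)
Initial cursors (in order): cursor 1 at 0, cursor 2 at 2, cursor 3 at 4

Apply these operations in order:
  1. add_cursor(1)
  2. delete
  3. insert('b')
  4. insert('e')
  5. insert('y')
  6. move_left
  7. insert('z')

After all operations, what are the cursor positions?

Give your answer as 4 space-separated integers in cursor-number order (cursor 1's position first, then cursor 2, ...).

Answer: 11 11 16 11

Derivation:
After op 1 (add_cursor(1)): buffer="tynypkmlb" (len 9), cursors c1@0 c4@1 c2@2 c3@4, authorship .........
After op 2 (delete): buffer="npkmlb" (len 6), cursors c1@0 c2@0 c4@0 c3@1, authorship ......
After op 3 (insert('b')): buffer="bbbnbpkmlb" (len 10), cursors c1@3 c2@3 c4@3 c3@5, authorship 124.3.....
After op 4 (insert('e')): buffer="bbbeeenbepkmlb" (len 14), cursors c1@6 c2@6 c4@6 c3@9, authorship 124124.33.....
After op 5 (insert('y')): buffer="bbbeeeyyynbeypkmlb" (len 18), cursors c1@9 c2@9 c4@9 c3@13, authorship 124124124.333.....
After op 6 (move_left): buffer="bbbeeeyyynbeypkmlb" (len 18), cursors c1@8 c2@8 c4@8 c3@12, authorship 124124124.333.....
After op 7 (insert('z')): buffer="bbbeeeyyzzzynbezypkmlb" (len 22), cursors c1@11 c2@11 c4@11 c3@16, authorship 124124121244.3333.....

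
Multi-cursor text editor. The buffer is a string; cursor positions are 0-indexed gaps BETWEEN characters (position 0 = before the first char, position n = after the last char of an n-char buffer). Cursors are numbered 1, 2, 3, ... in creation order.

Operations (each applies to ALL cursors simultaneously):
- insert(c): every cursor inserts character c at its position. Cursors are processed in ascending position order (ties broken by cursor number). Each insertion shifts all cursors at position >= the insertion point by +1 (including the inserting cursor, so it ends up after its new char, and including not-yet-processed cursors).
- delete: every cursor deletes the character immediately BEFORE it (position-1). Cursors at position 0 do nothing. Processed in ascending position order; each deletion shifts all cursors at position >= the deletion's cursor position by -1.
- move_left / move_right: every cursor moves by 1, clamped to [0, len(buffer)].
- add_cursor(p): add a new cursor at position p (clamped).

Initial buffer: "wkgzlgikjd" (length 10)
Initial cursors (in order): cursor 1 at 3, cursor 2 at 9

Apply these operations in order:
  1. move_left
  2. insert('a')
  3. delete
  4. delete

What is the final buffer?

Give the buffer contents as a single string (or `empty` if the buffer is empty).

Answer: wgzlgijd

Derivation:
After op 1 (move_left): buffer="wkgzlgikjd" (len 10), cursors c1@2 c2@8, authorship ..........
After op 2 (insert('a')): buffer="wkagzlgikajd" (len 12), cursors c1@3 c2@10, authorship ..1......2..
After op 3 (delete): buffer="wkgzlgikjd" (len 10), cursors c1@2 c2@8, authorship ..........
After op 4 (delete): buffer="wgzlgijd" (len 8), cursors c1@1 c2@6, authorship ........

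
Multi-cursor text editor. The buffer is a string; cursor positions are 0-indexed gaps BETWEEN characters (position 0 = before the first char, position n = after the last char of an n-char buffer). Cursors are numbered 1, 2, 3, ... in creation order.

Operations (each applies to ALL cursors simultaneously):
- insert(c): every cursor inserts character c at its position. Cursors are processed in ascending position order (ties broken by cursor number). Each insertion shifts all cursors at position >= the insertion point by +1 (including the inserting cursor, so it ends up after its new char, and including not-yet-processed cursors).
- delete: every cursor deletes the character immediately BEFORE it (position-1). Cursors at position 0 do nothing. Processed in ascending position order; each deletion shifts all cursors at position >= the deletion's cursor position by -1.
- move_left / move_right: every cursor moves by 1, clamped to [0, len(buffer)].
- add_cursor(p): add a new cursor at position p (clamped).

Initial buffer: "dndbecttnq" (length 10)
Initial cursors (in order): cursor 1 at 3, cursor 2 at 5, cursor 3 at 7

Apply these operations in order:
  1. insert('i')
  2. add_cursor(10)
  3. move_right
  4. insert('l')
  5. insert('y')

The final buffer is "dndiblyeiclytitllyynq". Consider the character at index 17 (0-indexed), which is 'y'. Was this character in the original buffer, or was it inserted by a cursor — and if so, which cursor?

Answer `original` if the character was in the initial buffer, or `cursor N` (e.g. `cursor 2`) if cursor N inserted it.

After op 1 (insert('i')): buffer="dndibeictitnq" (len 13), cursors c1@4 c2@7 c3@10, authorship ...1..2..3...
After op 2 (add_cursor(10)): buffer="dndibeictitnq" (len 13), cursors c1@4 c2@7 c3@10 c4@10, authorship ...1..2..3...
After op 3 (move_right): buffer="dndibeictitnq" (len 13), cursors c1@5 c2@8 c3@11 c4@11, authorship ...1..2..3...
After op 4 (insert('l')): buffer="dndibleicltitllnq" (len 17), cursors c1@6 c2@10 c3@15 c4@15, authorship ...1.1.2.2.3.34..
After op 5 (insert('y')): buffer="dndiblyeiclytitllyynq" (len 21), cursors c1@7 c2@12 c3@19 c4@19, authorship ...1.11.2.22.3.3434..
Authorship (.=original, N=cursor N): . . . 1 . 1 1 . 2 . 2 2 . 3 . 3 4 3 4 . .
Index 17: author = 3

Answer: cursor 3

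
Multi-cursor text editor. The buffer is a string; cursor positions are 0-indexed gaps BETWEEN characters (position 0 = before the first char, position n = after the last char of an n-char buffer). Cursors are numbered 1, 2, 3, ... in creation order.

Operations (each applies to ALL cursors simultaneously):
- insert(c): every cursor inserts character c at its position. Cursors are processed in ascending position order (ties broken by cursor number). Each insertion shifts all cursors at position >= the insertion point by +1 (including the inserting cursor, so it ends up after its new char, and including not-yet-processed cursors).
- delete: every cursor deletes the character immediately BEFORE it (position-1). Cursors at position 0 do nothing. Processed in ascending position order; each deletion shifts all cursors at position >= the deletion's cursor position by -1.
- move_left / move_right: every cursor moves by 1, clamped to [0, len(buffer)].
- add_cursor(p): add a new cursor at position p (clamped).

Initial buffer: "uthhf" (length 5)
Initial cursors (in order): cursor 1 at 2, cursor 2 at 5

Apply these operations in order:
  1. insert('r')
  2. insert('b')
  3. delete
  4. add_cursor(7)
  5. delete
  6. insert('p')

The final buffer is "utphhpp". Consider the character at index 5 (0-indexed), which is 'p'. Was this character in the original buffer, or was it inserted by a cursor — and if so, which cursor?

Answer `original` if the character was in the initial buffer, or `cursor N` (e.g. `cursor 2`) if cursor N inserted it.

Answer: cursor 2

Derivation:
After op 1 (insert('r')): buffer="utrhhfr" (len 7), cursors c1@3 c2@7, authorship ..1...2
After op 2 (insert('b')): buffer="utrbhhfrb" (len 9), cursors c1@4 c2@9, authorship ..11...22
After op 3 (delete): buffer="utrhhfr" (len 7), cursors c1@3 c2@7, authorship ..1...2
After op 4 (add_cursor(7)): buffer="utrhhfr" (len 7), cursors c1@3 c2@7 c3@7, authorship ..1...2
After op 5 (delete): buffer="uthh" (len 4), cursors c1@2 c2@4 c3@4, authorship ....
After op 6 (insert('p')): buffer="utphhpp" (len 7), cursors c1@3 c2@7 c3@7, authorship ..1..23
Authorship (.=original, N=cursor N): . . 1 . . 2 3
Index 5: author = 2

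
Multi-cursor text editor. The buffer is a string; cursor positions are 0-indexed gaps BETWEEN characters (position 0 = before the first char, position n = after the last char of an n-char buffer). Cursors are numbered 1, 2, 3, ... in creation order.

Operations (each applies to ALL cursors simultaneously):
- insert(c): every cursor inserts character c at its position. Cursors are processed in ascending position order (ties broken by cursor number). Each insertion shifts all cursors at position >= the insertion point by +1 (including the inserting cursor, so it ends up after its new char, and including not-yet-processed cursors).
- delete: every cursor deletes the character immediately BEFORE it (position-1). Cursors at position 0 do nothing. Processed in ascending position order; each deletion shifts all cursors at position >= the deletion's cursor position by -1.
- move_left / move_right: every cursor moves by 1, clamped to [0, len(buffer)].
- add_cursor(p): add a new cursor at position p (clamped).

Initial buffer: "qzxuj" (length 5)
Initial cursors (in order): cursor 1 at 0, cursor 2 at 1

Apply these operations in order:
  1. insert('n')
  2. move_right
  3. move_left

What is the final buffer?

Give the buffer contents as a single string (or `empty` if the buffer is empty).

After op 1 (insert('n')): buffer="nqnzxuj" (len 7), cursors c1@1 c2@3, authorship 1.2....
After op 2 (move_right): buffer="nqnzxuj" (len 7), cursors c1@2 c2@4, authorship 1.2....
After op 3 (move_left): buffer="nqnzxuj" (len 7), cursors c1@1 c2@3, authorship 1.2....

Answer: nqnzxuj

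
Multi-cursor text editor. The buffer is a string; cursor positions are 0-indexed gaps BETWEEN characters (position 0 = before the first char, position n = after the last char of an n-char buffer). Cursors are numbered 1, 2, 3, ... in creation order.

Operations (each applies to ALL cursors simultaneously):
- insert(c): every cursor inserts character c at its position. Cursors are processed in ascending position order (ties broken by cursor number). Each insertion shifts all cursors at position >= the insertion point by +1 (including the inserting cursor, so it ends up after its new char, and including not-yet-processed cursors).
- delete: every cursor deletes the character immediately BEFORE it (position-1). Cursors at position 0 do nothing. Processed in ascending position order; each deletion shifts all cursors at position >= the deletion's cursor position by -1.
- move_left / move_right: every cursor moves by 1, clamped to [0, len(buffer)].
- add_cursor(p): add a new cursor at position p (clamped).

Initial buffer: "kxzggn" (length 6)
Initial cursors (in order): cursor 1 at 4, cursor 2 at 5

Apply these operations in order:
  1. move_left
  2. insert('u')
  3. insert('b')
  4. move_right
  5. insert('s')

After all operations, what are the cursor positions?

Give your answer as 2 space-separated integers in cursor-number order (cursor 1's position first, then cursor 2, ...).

Answer: 7 11

Derivation:
After op 1 (move_left): buffer="kxzggn" (len 6), cursors c1@3 c2@4, authorship ......
After op 2 (insert('u')): buffer="kxzugugn" (len 8), cursors c1@4 c2@6, authorship ...1.2..
After op 3 (insert('b')): buffer="kxzubgubgn" (len 10), cursors c1@5 c2@8, authorship ...11.22..
After op 4 (move_right): buffer="kxzubgubgn" (len 10), cursors c1@6 c2@9, authorship ...11.22..
After op 5 (insert('s')): buffer="kxzubgsubgsn" (len 12), cursors c1@7 c2@11, authorship ...11.122.2.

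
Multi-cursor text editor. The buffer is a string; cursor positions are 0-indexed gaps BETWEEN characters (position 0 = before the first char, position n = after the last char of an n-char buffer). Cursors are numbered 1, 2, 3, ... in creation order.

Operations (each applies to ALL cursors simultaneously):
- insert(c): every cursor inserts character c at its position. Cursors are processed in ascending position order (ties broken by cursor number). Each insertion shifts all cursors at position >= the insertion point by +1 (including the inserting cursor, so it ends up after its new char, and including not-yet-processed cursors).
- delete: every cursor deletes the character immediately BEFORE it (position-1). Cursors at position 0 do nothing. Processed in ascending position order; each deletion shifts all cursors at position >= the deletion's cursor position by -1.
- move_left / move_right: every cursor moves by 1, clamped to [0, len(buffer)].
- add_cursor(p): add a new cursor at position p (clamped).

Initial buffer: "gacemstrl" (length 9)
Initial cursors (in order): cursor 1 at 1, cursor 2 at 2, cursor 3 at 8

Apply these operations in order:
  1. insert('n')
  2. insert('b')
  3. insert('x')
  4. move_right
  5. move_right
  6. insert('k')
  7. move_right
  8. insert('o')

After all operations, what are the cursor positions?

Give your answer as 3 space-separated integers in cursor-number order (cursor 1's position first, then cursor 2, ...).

Answer: 9 15 24

Derivation:
After op 1 (insert('n')): buffer="gnancemstrnl" (len 12), cursors c1@2 c2@4 c3@11, authorship .1.2......3.
After op 2 (insert('b')): buffer="gnbanbcemstrnbl" (len 15), cursors c1@3 c2@6 c3@14, authorship .11.22......33.
After op 3 (insert('x')): buffer="gnbxanbxcemstrnbxl" (len 18), cursors c1@4 c2@8 c3@17, authorship .111.222......333.
After op 4 (move_right): buffer="gnbxanbxcemstrnbxl" (len 18), cursors c1@5 c2@9 c3@18, authorship .111.222......333.
After op 5 (move_right): buffer="gnbxanbxcemstrnbxl" (len 18), cursors c1@6 c2@10 c3@18, authorship .111.222......333.
After op 6 (insert('k')): buffer="gnbxankbxcekmstrnbxlk" (len 21), cursors c1@7 c2@12 c3@21, authorship .111.2122..2....333.3
After op 7 (move_right): buffer="gnbxankbxcekmstrnbxlk" (len 21), cursors c1@8 c2@13 c3@21, authorship .111.2122..2....333.3
After op 8 (insert('o')): buffer="gnbxankboxcekmostrnbxlko" (len 24), cursors c1@9 c2@15 c3@24, authorship .111.21212..2.2...333.33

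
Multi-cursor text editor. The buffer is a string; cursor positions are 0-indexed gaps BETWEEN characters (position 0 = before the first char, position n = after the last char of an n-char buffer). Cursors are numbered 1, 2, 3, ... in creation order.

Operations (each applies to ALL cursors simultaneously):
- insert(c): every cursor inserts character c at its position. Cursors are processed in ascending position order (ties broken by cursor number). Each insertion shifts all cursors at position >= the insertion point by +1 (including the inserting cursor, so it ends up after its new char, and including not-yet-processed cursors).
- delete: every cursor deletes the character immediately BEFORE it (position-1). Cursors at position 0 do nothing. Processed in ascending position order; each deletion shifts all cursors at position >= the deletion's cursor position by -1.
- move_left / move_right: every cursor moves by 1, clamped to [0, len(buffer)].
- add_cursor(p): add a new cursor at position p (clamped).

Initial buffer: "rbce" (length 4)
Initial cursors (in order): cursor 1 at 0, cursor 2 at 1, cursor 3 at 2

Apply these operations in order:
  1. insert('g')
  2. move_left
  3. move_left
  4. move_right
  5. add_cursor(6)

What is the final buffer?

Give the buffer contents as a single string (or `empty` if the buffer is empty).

After op 1 (insert('g')): buffer="grgbgce" (len 7), cursors c1@1 c2@3 c3@5, authorship 1.2.3..
After op 2 (move_left): buffer="grgbgce" (len 7), cursors c1@0 c2@2 c3@4, authorship 1.2.3..
After op 3 (move_left): buffer="grgbgce" (len 7), cursors c1@0 c2@1 c3@3, authorship 1.2.3..
After op 4 (move_right): buffer="grgbgce" (len 7), cursors c1@1 c2@2 c3@4, authorship 1.2.3..
After op 5 (add_cursor(6)): buffer="grgbgce" (len 7), cursors c1@1 c2@2 c3@4 c4@6, authorship 1.2.3..

Answer: grgbgce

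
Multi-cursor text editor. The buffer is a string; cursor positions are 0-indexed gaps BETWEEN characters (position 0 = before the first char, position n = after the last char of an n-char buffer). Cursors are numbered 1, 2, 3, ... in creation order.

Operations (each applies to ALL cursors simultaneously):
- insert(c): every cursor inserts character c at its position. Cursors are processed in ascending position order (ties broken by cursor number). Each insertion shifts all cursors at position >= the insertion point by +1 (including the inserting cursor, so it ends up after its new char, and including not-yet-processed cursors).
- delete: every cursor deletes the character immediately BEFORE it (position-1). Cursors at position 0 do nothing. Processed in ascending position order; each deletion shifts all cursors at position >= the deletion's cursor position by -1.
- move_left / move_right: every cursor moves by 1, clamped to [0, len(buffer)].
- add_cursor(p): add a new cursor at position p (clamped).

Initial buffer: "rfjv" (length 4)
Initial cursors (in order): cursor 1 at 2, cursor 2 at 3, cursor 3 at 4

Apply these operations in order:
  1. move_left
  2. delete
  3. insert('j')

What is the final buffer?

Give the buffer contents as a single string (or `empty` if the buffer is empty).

Answer: jjjv

Derivation:
After op 1 (move_left): buffer="rfjv" (len 4), cursors c1@1 c2@2 c3@3, authorship ....
After op 2 (delete): buffer="v" (len 1), cursors c1@0 c2@0 c3@0, authorship .
After op 3 (insert('j')): buffer="jjjv" (len 4), cursors c1@3 c2@3 c3@3, authorship 123.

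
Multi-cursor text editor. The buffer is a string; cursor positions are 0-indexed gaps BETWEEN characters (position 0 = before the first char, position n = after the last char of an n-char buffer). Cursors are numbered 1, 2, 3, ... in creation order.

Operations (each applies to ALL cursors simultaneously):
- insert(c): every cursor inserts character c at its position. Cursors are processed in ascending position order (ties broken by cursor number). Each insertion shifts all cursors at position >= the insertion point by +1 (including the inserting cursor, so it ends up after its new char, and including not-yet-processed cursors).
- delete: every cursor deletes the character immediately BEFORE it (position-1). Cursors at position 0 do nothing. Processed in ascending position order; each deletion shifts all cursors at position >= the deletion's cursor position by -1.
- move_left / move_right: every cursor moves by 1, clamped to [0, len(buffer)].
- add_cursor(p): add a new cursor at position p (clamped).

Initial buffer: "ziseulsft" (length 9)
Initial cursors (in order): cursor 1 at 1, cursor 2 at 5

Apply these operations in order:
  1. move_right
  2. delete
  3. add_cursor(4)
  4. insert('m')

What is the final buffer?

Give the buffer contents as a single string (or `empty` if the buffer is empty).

After op 1 (move_right): buffer="ziseulsft" (len 9), cursors c1@2 c2@6, authorship .........
After op 2 (delete): buffer="zseusft" (len 7), cursors c1@1 c2@4, authorship .......
After op 3 (add_cursor(4)): buffer="zseusft" (len 7), cursors c1@1 c2@4 c3@4, authorship .......
After op 4 (insert('m')): buffer="zmseummsft" (len 10), cursors c1@2 c2@7 c3@7, authorship .1...23...

Answer: zmseummsft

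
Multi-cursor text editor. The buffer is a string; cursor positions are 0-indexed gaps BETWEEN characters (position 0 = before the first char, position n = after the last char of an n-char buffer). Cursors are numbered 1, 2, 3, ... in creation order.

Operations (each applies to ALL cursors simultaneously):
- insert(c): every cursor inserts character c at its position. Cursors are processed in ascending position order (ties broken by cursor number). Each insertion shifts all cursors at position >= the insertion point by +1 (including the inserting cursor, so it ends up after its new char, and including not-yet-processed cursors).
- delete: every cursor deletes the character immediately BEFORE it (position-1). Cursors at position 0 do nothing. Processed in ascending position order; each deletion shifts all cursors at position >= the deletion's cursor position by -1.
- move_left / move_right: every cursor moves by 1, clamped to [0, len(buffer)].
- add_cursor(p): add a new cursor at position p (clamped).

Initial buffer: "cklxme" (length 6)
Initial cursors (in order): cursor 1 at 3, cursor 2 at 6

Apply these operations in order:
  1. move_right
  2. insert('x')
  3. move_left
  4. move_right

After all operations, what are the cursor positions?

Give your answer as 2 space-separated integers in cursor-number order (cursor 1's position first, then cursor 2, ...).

After op 1 (move_right): buffer="cklxme" (len 6), cursors c1@4 c2@6, authorship ......
After op 2 (insert('x')): buffer="cklxxmex" (len 8), cursors c1@5 c2@8, authorship ....1..2
After op 3 (move_left): buffer="cklxxmex" (len 8), cursors c1@4 c2@7, authorship ....1..2
After op 4 (move_right): buffer="cklxxmex" (len 8), cursors c1@5 c2@8, authorship ....1..2

Answer: 5 8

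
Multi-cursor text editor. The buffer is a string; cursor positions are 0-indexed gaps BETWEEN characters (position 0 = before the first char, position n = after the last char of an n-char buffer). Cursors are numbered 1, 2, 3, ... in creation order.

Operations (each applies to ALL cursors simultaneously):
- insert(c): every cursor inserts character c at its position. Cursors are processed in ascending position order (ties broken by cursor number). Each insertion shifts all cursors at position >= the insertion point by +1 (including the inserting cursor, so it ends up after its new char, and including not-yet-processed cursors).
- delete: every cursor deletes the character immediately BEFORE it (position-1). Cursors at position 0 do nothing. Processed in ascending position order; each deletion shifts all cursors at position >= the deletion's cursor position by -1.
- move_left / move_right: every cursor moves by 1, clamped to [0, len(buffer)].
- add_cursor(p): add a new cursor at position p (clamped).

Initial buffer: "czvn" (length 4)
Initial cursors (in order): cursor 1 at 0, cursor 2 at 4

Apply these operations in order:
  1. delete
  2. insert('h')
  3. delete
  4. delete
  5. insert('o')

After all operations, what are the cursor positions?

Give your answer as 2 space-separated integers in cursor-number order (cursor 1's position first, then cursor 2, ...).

After op 1 (delete): buffer="czv" (len 3), cursors c1@0 c2@3, authorship ...
After op 2 (insert('h')): buffer="hczvh" (len 5), cursors c1@1 c2@5, authorship 1...2
After op 3 (delete): buffer="czv" (len 3), cursors c1@0 c2@3, authorship ...
After op 4 (delete): buffer="cz" (len 2), cursors c1@0 c2@2, authorship ..
After op 5 (insert('o')): buffer="oczo" (len 4), cursors c1@1 c2@4, authorship 1..2

Answer: 1 4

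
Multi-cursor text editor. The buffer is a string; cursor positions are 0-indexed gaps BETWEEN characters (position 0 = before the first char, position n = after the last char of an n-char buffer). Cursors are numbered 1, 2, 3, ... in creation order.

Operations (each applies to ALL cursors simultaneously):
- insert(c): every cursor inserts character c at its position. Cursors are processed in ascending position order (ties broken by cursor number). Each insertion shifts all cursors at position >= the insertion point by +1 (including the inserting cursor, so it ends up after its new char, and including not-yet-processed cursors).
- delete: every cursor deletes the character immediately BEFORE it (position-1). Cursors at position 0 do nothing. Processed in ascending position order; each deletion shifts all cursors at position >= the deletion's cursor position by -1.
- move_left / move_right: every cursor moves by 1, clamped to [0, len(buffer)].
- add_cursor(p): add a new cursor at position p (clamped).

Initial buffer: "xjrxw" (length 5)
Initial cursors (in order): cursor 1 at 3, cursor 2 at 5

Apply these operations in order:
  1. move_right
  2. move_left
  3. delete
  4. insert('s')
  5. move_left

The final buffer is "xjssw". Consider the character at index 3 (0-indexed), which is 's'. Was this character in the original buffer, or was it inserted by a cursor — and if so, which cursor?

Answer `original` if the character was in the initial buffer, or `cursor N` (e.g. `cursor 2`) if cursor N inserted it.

After op 1 (move_right): buffer="xjrxw" (len 5), cursors c1@4 c2@5, authorship .....
After op 2 (move_left): buffer="xjrxw" (len 5), cursors c1@3 c2@4, authorship .....
After op 3 (delete): buffer="xjw" (len 3), cursors c1@2 c2@2, authorship ...
After op 4 (insert('s')): buffer="xjssw" (len 5), cursors c1@4 c2@4, authorship ..12.
After op 5 (move_left): buffer="xjssw" (len 5), cursors c1@3 c2@3, authorship ..12.
Authorship (.=original, N=cursor N): . . 1 2 .
Index 3: author = 2

Answer: cursor 2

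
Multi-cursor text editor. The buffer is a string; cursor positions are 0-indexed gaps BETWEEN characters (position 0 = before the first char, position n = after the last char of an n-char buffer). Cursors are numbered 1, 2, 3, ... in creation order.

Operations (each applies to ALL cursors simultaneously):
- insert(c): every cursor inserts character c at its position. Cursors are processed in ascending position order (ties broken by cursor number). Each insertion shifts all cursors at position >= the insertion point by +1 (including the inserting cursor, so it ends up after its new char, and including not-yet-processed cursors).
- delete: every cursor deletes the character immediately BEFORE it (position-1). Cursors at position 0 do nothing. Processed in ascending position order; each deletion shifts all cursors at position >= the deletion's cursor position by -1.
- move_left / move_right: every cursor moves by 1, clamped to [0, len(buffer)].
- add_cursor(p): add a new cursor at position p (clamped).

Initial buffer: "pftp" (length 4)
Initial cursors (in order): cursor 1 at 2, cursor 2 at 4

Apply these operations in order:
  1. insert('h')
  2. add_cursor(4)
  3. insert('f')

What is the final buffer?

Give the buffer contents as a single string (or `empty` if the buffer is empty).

Answer: pfhftfphf

Derivation:
After op 1 (insert('h')): buffer="pfhtph" (len 6), cursors c1@3 c2@6, authorship ..1..2
After op 2 (add_cursor(4)): buffer="pfhtph" (len 6), cursors c1@3 c3@4 c2@6, authorship ..1..2
After op 3 (insert('f')): buffer="pfhftfphf" (len 9), cursors c1@4 c3@6 c2@9, authorship ..11.3.22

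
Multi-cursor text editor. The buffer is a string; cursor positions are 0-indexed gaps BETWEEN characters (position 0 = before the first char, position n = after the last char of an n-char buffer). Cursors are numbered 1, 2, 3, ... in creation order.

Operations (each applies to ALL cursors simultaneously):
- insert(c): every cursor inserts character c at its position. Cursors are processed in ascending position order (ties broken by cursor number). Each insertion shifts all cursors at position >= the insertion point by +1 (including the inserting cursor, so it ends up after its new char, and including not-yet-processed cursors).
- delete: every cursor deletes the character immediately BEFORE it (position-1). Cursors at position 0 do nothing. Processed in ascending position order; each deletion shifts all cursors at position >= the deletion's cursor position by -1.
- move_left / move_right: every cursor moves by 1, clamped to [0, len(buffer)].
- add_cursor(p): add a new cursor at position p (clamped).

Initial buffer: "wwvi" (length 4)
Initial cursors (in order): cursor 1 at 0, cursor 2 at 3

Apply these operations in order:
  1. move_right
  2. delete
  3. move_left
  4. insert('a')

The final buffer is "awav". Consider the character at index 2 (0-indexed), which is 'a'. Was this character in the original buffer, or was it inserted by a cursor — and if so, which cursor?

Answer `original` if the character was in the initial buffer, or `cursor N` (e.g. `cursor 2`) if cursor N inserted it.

After op 1 (move_right): buffer="wwvi" (len 4), cursors c1@1 c2@4, authorship ....
After op 2 (delete): buffer="wv" (len 2), cursors c1@0 c2@2, authorship ..
After op 3 (move_left): buffer="wv" (len 2), cursors c1@0 c2@1, authorship ..
After op 4 (insert('a')): buffer="awav" (len 4), cursors c1@1 c2@3, authorship 1.2.
Authorship (.=original, N=cursor N): 1 . 2 .
Index 2: author = 2

Answer: cursor 2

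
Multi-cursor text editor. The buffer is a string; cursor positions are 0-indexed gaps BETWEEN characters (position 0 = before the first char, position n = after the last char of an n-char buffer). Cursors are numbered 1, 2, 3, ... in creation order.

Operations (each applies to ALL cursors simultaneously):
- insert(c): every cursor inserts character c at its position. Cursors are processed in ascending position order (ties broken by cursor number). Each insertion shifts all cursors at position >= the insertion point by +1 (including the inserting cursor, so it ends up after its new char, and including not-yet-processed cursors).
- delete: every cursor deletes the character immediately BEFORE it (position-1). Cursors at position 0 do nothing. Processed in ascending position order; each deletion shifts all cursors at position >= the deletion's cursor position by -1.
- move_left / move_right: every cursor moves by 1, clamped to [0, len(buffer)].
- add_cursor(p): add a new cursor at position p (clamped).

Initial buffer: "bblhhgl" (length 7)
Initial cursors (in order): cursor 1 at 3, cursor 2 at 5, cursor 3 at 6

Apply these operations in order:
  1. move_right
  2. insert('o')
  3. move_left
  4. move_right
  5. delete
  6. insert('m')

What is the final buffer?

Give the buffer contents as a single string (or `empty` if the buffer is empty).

After op 1 (move_right): buffer="bblhhgl" (len 7), cursors c1@4 c2@6 c3@7, authorship .......
After op 2 (insert('o')): buffer="bblhohgolo" (len 10), cursors c1@5 c2@8 c3@10, authorship ....1..2.3
After op 3 (move_left): buffer="bblhohgolo" (len 10), cursors c1@4 c2@7 c3@9, authorship ....1..2.3
After op 4 (move_right): buffer="bblhohgolo" (len 10), cursors c1@5 c2@8 c3@10, authorship ....1..2.3
After op 5 (delete): buffer="bblhhgl" (len 7), cursors c1@4 c2@6 c3@7, authorship .......
After op 6 (insert('m')): buffer="bblhmhgmlm" (len 10), cursors c1@5 c2@8 c3@10, authorship ....1..2.3

Answer: bblhmhgmlm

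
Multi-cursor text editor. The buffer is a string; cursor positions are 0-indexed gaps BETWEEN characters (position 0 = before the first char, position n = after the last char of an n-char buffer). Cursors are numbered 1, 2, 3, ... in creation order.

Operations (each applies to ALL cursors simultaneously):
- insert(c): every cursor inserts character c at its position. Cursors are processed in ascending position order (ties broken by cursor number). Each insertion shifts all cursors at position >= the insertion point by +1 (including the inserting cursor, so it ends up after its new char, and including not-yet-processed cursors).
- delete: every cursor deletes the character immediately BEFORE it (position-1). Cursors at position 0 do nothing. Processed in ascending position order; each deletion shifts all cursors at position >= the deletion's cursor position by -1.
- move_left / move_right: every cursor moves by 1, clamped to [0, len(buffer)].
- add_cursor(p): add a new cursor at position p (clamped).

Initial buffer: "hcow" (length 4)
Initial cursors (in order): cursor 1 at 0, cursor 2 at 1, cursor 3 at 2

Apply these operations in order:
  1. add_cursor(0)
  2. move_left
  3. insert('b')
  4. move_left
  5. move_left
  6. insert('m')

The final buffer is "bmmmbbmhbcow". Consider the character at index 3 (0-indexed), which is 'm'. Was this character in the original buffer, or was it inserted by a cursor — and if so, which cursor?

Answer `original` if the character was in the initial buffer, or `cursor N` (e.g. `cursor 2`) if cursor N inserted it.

Answer: cursor 4

Derivation:
After op 1 (add_cursor(0)): buffer="hcow" (len 4), cursors c1@0 c4@0 c2@1 c3@2, authorship ....
After op 2 (move_left): buffer="hcow" (len 4), cursors c1@0 c2@0 c4@0 c3@1, authorship ....
After op 3 (insert('b')): buffer="bbbhbcow" (len 8), cursors c1@3 c2@3 c4@3 c3@5, authorship 124.3...
After op 4 (move_left): buffer="bbbhbcow" (len 8), cursors c1@2 c2@2 c4@2 c3@4, authorship 124.3...
After op 5 (move_left): buffer="bbbhbcow" (len 8), cursors c1@1 c2@1 c4@1 c3@3, authorship 124.3...
After op 6 (insert('m')): buffer="bmmmbbmhbcow" (len 12), cursors c1@4 c2@4 c4@4 c3@7, authorship 1124243.3...
Authorship (.=original, N=cursor N): 1 1 2 4 2 4 3 . 3 . . .
Index 3: author = 4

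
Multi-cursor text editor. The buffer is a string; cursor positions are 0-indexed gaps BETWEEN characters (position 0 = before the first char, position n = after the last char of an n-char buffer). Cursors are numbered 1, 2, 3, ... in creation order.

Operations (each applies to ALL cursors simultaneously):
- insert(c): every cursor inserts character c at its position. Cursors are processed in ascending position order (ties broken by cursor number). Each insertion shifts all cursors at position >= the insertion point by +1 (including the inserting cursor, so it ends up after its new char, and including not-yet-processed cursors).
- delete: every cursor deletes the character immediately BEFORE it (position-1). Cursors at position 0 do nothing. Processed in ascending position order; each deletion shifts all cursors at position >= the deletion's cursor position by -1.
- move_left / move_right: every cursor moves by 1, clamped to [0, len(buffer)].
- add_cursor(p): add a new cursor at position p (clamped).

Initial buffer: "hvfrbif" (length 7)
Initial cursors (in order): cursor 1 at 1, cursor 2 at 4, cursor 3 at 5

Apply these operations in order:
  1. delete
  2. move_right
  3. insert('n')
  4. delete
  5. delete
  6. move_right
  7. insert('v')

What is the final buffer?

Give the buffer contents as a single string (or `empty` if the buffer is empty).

Answer: fvvv

Derivation:
After op 1 (delete): buffer="vfif" (len 4), cursors c1@0 c2@2 c3@2, authorship ....
After op 2 (move_right): buffer="vfif" (len 4), cursors c1@1 c2@3 c3@3, authorship ....
After op 3 (insert('n')): buffer="vnfinnf" (len 7), cursors c1@2 c2@6 c3@6, authorship .1..23.
After op 4 (delete): buffer="vfif" (len 4), cursors c1@1 c2@3 c3@3, authorship ....
After op 5 (delete): buffer="f" (len 1), cursors c1@0 c2@0 c3@0, authorship .
After op 6 (move_right): buffer="f" (len 1), cursors c1@1 c2@1 c3@1, authorship .
After op 7 (insert('v')): buffer="fvvv" (len 4), cursors c1@4 c2@4 c3@4, authorship .123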